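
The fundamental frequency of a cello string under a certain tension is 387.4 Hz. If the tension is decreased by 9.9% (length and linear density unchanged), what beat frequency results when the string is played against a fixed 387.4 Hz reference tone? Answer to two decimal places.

19.68 Hz

For a string, f ∝ √T, so the new frequency is 387.4·√0.901 = 367.7240 Hz.
f_beat = |367.7240 − 387.4| = 19.68 Hz.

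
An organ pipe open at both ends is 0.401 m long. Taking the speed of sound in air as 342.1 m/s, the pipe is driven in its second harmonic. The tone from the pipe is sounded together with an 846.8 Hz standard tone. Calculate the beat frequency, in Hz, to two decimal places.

6.32 Hz

Open pipe: f_n = n·v/(2L) = 2·342.1/(2·0.401) = 853.1172 Hz.
f_beat = |853.1172 − 846.8| = 6.32 Hz.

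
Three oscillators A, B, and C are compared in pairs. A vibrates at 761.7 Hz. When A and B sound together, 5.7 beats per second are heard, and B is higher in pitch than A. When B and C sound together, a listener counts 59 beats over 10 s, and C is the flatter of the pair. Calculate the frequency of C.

761.5 Hz

B is above A, so f_B = 761.7 + 5.7 = 767.4 Hz.
B–C: Beat frequency = 59/10 = 5.9 Hz.
C is below B, so f_C = 767.4 − 5.9 = 761.5 Hz.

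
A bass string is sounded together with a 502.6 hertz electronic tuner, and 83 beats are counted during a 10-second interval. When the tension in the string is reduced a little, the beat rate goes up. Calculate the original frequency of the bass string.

494.3 Hz

Beat frequency = 83/10 = 8.3 Hz.
|f − 502.6| = 8.3, so the bass string was at either 494.3 Hz or 510.9 Hz.
Lower tension means lower frequency; the adjustment lowers the bass string's frequency.
The beat rate rose, so the adjustment moved the bass string further from 502.6 Hz — it was already below the reference.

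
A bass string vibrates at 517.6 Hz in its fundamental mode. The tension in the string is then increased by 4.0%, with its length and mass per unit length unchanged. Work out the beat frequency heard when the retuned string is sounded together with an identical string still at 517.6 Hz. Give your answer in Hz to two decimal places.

For a string, f ∝ √T, so the new frequency is 517.6·√1.040 = 527.8505 Hz.
f_beat = |527.8505 − 517.6| = 10.25 Hz.

10.25 Hz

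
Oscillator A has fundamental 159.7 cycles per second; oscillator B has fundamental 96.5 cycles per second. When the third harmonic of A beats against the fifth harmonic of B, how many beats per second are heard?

3.4 Hz

Third harmonic of the first: 3·159.7 = 479.1 Hz.
Fifth harmonic of the second: 5·96.5 = 482.5 Hz.
f_beat = |479.1 − 482.5| = 3.4 Hz.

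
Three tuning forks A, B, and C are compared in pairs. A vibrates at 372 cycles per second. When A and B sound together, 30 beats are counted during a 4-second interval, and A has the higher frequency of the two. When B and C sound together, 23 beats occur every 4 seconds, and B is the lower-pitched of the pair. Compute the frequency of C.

A–B: Beat frequency = 30/4 = 7.5 Hz.
B is below A, so f_B = 372 − 7.5 = 364.5 Hz.
B–C: Beat frequency = 23/4 = 5.75 Hz.
C is above B, so f_C = 364.5 + 5.75 = 370.25 Hz.

370.25 Hz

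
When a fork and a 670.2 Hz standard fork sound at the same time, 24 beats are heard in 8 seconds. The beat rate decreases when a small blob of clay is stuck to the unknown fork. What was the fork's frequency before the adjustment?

673.2 Hz

Beat frequency = 24/8 = 3 Hz.
|f − 670.2| = 3, so the fork was at either 667.2 Hz or 673.2 Hz.
Adding mass to a fork lowers its frequency; the adjustment lowers the fork's frequency.
The beat rate fell, so the adjustment moved the fork toward 670.2 Hz — it must have started above the reference.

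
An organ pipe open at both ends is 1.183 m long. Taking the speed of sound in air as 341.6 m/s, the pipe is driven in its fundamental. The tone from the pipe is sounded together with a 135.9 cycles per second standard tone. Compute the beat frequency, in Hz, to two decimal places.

8.48 Hz

Open pipe: f_n = n·v/(2L) = 1·341.6/(2·1.183) = 144.3787 Hz.
f_beat = |144.3787 − 135.9| = 8.48 Hz.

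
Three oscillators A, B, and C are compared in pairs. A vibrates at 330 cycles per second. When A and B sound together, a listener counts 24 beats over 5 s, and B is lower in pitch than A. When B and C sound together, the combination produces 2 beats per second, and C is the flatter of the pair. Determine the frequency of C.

323.2 Hz

A–B: Beat frequency = 24/5 = 4.8 Hz.
B is below A, so f_B = 330 − 4.8 = 325.2 Hz.
C is below B, so f_C = 325.2 − 2 = 323.2 Hz.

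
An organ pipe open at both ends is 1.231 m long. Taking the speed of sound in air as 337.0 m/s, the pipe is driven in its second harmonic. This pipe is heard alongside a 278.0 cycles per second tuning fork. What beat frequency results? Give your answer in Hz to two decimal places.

Open pipe: f_n = n·v/(2L) = 2·337.0/(2·1.231) = 273.7612 Hz.
f_beat = |273.7612 − 278.0| = 4.24 Hz.

4.24 Hz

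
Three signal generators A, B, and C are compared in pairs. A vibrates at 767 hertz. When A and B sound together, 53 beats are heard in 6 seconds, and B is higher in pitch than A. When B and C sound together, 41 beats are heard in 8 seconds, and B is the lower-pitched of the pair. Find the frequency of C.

780.9583 Hz

A–B: Beat frequency = 53/6 = 8.8333 Hz.
B is above A, so f_B = 767 + 8.8333 = 775.8333 Hz.
B–C: Beat frequency = 41/8 = 5.125 Hz.
C is above B, so f_C = 775.8333 + 5.125 = 780.9583 Hz.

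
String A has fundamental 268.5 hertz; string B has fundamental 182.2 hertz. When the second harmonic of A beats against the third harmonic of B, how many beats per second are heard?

Second harmonic of the first: 2·268.5 = 537.0 Hz.
Third harmonic of the second: 3·182.2 = 546.6 Hz.
f_beat = |537.0 − 546.6| = 9.6 Hz.

9.6 Hz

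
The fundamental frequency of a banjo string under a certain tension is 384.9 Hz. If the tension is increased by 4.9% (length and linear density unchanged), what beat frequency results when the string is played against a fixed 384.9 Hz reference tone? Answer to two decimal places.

9.32 Hz

For a string, f ∝ √T, so the new frequency is 384.9·√1.049 = 394.2173 Hz.
f_beat = |394.2173 − 384.9| = 9.32 Hz.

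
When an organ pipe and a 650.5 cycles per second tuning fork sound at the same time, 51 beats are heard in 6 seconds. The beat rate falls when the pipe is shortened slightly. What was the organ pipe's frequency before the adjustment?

Beat frequency = 51/6 = 8.5 Hz.
|f − 650.5| = 8.5, so the organ pipe was at either 642 Hz or 659 Hz.
A shorter pipe has a higher fundamental; the adjustment raises the organ pipe's frequency.
The beat rate fell, so the adjustment moved the organ pipe toward 650.5 Hz — it must have started below the reference.

642 Hz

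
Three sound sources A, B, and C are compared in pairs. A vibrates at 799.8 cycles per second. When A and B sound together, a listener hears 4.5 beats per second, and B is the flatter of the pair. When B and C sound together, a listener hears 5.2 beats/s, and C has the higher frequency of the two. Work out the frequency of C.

B is below A, so f_B = 799.8 − 4.5 = 795.3 Hz.
C is above B, so f_C = 795.3 + 5.2 = 800.5 Hz.

800.5 Hz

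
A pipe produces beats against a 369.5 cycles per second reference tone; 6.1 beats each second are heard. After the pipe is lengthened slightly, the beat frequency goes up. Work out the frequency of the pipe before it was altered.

|f − 369.5| = 6.1, so the pipe was at either 363.4 Hz or 375.6 Hz.
A longer pipe has a lower fundamental; the adjustment lowers the pipe's frequency.
The beat rate rose, so the adjustment moved the pipe further from 369.5 Hz — it was already below the reference.

363.4 Hz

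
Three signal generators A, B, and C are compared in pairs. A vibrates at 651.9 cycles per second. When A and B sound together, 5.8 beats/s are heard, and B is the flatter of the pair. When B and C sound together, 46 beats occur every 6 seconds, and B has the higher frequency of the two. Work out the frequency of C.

B is below A, so f_B = 651.9 − 5.8 = 646.1 Hz.
B–C: Beat frequency = 46/6 = 7.6667 Hz.
C is below B, so f_C = 646.1 − 7.6667 = 638.4333 Hz.

638.4333 Hz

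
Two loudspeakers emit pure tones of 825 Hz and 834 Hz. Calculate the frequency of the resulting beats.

The beat frequency equals the magnitude of the frequency difference.
|825 − 834| = 9 Hz.

9 Hz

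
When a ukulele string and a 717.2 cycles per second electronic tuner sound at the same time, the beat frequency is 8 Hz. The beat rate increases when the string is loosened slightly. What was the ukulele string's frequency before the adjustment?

709.2 Hz

|f − 717.2| = 8, so the ukulele string was at either 709.2 Hz or 725.2 Hz.
Reducing tension lowers a string's frequency; the adjustment lowers the ukulele string's frequency.
The beat rate rose, so the adjustment moved the ukulele string further from 717.2 Hz — it was already below the reference.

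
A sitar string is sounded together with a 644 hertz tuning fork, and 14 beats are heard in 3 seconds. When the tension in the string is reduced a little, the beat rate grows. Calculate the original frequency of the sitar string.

639.3333 Hz

Beat frequency = 14/3 = 4.6667 Hz.
|f − 644| = 4.6667, so the sitar string was at either 639.3333 Hz or 648.6667 Hz.
Lower tension means lower frequency; the adjustment lowers the sitar string's frequency.
The beat rate rose, so the adjustment moved the sitar string further from 644 Hz — it was already below the reference.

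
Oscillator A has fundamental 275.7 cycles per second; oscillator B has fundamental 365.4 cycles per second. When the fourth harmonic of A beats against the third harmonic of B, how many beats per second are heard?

6.6 Hz

Fourth harmonic of the first: 4·275.7 = 1102.8 Hz.
Third harmonic of the second: 3·365.4 = 1096.2 Hz.
f_beat = |1102.8 − 1096.2| = 6.6 Hz.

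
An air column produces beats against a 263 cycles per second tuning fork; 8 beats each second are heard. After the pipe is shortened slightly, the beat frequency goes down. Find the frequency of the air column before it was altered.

|f − 263| = 8, so the air column was at either 255 Hz or 271 Hz.
A shorter pipe has a higher fundamental; the adjustment raises the air column's frequency.
The beat rate fell, so the adjustment moved the air column toward 263 Hz — it must have started below the reference.

255 Hz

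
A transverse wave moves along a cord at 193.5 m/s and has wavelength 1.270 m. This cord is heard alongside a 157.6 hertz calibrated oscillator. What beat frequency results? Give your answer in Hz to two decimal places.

5.24 Hz

Source frequency f = v/λ = 193.5/1.270 = 152.3622 Hz.
f_beat = |152.3622 − 157.6| = 5.24 Hz.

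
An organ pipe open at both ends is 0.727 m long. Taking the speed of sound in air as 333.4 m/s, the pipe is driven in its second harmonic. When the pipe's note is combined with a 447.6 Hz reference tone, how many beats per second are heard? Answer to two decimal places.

Open pipe: f_n = n·v/(2L) = 2·333.4/(2·0.727) = 458.5970 Hz.
f_beat = |458.5970 − 447.6| = 11.00 Hz.

11.00 Hz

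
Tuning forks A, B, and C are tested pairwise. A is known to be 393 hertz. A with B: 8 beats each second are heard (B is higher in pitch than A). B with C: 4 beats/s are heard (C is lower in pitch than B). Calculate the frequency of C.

397 Hz

B is above A, so f_B = 393 + 8 = 401 Hz.
C is below B, so f_C = 401 − 4 = 397 Hz.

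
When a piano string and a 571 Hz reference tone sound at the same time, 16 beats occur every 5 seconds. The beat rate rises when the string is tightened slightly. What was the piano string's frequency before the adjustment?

Beat frequency = 16/5 = 3.2 Hz.
|f − 571| = 3.2, so the piano string was at either 567.8 Hz or 574.2 Hz.
Increasing tension raises a string's frequency; the adjustment raises the piano string's frequency.
The beat rate rose, so the adjustment moved the piano string further from 571 Hz — it was already above the reference.

574.2 Hz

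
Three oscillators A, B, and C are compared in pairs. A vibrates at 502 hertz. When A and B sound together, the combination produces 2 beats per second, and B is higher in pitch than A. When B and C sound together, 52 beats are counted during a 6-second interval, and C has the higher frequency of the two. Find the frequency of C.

B is above A, so f_B = 502 + 2 = 504 Hz.
B–C: Beat frequency = 52/6 = 8.6667 Hz.
C is above B, so f_C = 504 + 8.6667 = 512.6667 Hz.

512.6667 Hz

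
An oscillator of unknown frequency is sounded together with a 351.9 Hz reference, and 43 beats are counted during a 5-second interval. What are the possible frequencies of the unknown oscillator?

Beat frequency = 43/5 = 8.6 Hz.
|f − 351.9| = 8.6, so f = 351.9 ± 8.6.

343.3 Hz or 360.5 Hz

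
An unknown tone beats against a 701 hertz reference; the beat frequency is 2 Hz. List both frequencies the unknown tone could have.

699 Hz or 703 Hz

|f − 701| = 2, so f = 701 ± 2.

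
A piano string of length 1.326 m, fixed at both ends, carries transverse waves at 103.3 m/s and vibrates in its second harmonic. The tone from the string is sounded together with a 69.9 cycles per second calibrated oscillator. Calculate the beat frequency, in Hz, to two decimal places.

8.00 Hz

For a string fixed at both ends, f_n = n·v/(2L) = 2·103.3/(2·1.326) = 77.9035 Hz.
f_beat = |77.9035 − 69.9| = 8.00 Hz.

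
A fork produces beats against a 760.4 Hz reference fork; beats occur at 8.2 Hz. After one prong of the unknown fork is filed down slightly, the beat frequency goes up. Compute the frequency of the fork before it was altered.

|f − 760.4| = 8.2, so the fork was at either 752.2 Hz or 768.6 Hz.
Filing a prong removes mass and raises the fork's frequency; the adjustment raises the fork's frequency.
The beat rate rose, so the adjustment moved the fork further from 760.4 Hz — it was already above the reference.

768.6 Hz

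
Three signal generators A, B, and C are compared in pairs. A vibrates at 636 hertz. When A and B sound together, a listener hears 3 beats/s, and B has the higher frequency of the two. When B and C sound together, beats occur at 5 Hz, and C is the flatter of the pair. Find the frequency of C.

B is above A, so f_B = 636 + 3 = 639 Hz.
C is below B, so f_C = 639 − 5 = 634 Hz.

634 Hz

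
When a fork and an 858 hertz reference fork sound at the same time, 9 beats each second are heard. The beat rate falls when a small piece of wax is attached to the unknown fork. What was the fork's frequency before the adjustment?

867 Hz

|f − 858| = 9, so the fork was at either 849 Hz or 867 Hz.
Loading a fork with wax lowers its frequency; the adjustment lowers the fork's frequency.
The beat rate fell, so the adjustment moved the fork toward 858 Hz — it must have started above the reference.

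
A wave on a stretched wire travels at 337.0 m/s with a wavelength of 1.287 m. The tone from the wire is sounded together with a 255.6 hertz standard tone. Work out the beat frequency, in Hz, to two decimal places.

Source frequency f = v/λ = 337.0/1.287 = 261.8493 Hz.
f_beat = |261.8493 − 255.6| = 6.25 Hz.

6.25 Hz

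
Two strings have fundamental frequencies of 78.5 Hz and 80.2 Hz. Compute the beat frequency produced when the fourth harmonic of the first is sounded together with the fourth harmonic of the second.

6.8 Hz

Fourth harmonic of the first: 4·78.5 = 314.0 Hz.
Fourth harmonic of the second: 4·80.2 = 320.8 Hz.
f_beat = |314.0 − 320.8| = 6.8 Hz.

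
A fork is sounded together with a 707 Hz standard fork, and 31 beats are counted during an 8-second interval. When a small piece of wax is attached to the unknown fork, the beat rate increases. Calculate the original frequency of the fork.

703.125 Hz

Beat frequency = 31/8 = 3.875 Hz.
|f − 707| = 3.875, so the fork was at either 703.125 Hz or 710.875 Hz.
Loading a fork with wax lowers its frequency; the adjustment lowers the fork's frequency.
The beat rate rose, so the adjustment moved the fork further from 707 Hz — it was already below the reference.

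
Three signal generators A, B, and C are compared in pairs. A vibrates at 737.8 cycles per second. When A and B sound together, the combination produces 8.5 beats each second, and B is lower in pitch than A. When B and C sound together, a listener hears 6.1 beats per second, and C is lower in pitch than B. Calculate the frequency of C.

B is below A, so f_B = 737.8 − 8.5 = 729.3 Hz.
C is below B, so f_C = 729.3 − 6.1 = 723.2 Hz.

723.2 Hz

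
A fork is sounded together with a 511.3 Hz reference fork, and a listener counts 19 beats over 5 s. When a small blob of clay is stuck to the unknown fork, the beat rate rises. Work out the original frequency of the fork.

507.5 Hz

Beat frequency = 19/5 = 3.8 Hz.
|f − 511.3| = 3.8, so the fork was at either 507.5 Hz or 515.1 Hz.
Adding mass to a fork lowers its frequency; the adjustment lowers the fork's frequency.
The beat rate rose, so the adjustment moved the fork further from 511.3 Hz — it was already below the reference.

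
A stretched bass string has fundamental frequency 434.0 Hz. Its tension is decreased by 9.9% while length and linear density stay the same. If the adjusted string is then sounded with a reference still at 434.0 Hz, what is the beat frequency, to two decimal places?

For a string, f ∝ √T, so the new frequency is 434.0·√0.901 = 411.9572 Hz.
f_beat = |411.9572 − 434.0| = 22.04 Hz.

22.04 Hz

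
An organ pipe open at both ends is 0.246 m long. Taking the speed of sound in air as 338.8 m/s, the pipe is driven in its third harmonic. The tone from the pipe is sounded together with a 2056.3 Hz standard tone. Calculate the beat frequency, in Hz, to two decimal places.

9.55 Hz

Open pipe: f_n = n·v/(2L) = 3·338.8/(2·0.246) = 2065.8537 Hz.
f_beat = |2065.8537 − 2056.3| = 9.55 Hz.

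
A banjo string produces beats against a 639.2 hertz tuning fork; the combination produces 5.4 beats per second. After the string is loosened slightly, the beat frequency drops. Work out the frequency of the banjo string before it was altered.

|f − 639.2| = 5.4, so the banjo string was at either 633.8 Hz or 644.6 Hz.
Reducing tension lowers a string's frequency; the adjustment lowers the banjo string's frequency.
The beat rate fell, so the adjustment moved the banjo string toward 639.2 Hz — it must have started above the reference.

644.6 Hz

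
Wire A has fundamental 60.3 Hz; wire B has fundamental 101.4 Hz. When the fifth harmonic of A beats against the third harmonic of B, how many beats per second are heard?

Fifth harmonic of the first: 5·60.3 = 301.5 Hz.
Third harmonic of the second: 3·101.4 = 304.2 Hz.
f_beat = |301.5 − 304.2| = 2.7 Hz.

2.7 Hz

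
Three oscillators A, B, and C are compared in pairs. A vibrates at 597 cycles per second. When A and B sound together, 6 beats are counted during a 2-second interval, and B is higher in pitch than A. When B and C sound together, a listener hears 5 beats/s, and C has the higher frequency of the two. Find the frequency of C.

605 Hz

A–B: Beat frequency = 6/2 = 3 Hz.
B is above A, so f_B = 597 + 3 = 600 Hz.
C is above B, so f_C = 600 + 5 = 605 Hz.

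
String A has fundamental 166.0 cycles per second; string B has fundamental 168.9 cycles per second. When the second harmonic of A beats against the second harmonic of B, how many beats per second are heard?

Second harmonic of the first: 2·166.0 = 332.0 Hz.
Second harmonic of the second: 2·168.9 = 337.8 Hz.
f_beat = |332.0 − 337.8| = 5.8 Hz.

5.8 Hz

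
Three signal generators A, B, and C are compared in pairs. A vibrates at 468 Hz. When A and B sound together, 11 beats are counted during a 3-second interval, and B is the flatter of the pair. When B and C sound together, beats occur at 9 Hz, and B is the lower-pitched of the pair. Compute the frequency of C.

473.3333 Hz

A–B: Beat frequency = 11/3 = 3.6667 Hz.
B is below A, so f_B = 468 − 3.6667 = 464.3333 Hz.
C is above B, so f_C = 464.3333 + 9 = 473.3333 Hz.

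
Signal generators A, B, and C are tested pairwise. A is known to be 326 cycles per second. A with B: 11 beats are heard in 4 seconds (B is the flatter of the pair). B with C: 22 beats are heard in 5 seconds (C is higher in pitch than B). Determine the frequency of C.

A–B: Beat frequency = 11/4 = 2.75 Hz.
B is below A, so f_B = 326 − 2.75 = 323.25 Hz.
B–C: Beat frequency = 22/5 = 4.4 Hz.
C is above B, so f_C = 323.25 + 4.4 = 327.65 Hz.

327.65 Hz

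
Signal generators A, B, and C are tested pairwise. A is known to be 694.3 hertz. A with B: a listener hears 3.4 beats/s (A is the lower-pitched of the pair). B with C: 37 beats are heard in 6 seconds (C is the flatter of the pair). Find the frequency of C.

691.5333 Hz

B is above A, so f_B = 694.3 + 3.4 = 697.7 Hz.
B–C: Beat frequency = 37/6 = 6.1667 Hz.
C is below B, so f_C = 697.7 − 6.1667 = 691.5333 Hz.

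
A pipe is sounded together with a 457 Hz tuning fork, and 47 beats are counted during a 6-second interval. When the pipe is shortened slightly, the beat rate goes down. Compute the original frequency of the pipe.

Beat frequency = 47/6 = 7.8333 Hz.
|f − 457| = 7.8333, so the pipe was at either 449.1667 Hz or 464.8333 Hz.
A shorter pipe has a higher fundamental; the adjustment raises the pipe's frequency.
The beat rate fell, so the adjustment moved the pipe toward 457 Hz — it must have started below the reference.

449.1667 Hz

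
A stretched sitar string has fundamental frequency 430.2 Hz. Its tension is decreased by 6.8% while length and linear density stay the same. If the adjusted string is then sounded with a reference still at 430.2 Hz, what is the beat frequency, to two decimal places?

For a string, f ∝ √T, so the new frequency is 430.2·√0.932 = 415.3157 Hz.
f_beat = |415.3157 − 430.2| = 14.88 Hz.

14.88 Hz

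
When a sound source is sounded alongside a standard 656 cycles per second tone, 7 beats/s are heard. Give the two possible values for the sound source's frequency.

649 Hz or 663 Hz

|f − 656| = 7, so f = 656 ± 7.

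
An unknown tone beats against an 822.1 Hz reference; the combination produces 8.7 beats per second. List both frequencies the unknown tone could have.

|f − 822.1| = 8.7, so f = 822.1 ± 8.7.

813.4 Hz or 830.8 Hz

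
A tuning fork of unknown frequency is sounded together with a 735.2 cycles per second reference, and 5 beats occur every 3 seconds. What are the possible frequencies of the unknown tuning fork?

Beat frequency = 5/3 = 1.6667 Hz.
|f − 735.2| = 1.6667, so f = 735.2 ± 1.6667.

733.5333 Hz or 736.8667 Hz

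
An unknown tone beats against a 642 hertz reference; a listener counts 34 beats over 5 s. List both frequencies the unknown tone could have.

Beat frequency = 34/5 = 6.8 Hz.
|f − 642| = 6.8, so f = 642 ± 6.8.

635.2 Hz or 648.8 Hz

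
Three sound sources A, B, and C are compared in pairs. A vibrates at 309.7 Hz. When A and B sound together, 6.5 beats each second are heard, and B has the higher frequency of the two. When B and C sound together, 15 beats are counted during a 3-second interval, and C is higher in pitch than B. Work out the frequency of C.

321.2 Hz

B is above A, so f_B = 309.7 + 6.5 = 316.2 Hz.
B–C: Beat frequency = 15/3 = 5 Hz.
C is above B, so f_C = 316.2 + 5 = 321.2 Hz.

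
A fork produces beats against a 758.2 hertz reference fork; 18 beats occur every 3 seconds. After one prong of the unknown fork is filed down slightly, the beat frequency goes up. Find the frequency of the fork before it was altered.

764.2 Hz

Beat frequency = 18/3 = 6 Hz.
|f − 758.2| = 6, so the fork was at either 752.2 Hz or 764.2 Hz.
Filing a prong removes mass and raises the fork's frequency; the adjustment raises the fork's frequency.
The beat rate rose, so the adjustment moved the fork further from 758.2 Hz — it was already above the reference.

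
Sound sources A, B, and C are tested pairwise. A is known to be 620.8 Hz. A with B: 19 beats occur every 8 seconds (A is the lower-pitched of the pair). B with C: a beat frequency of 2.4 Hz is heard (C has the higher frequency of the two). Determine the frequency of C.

A–B: Beat frequency = 19/8 = 2.375 Hz.
B is above A, so f_B = 620.8 + 2.375 = 623.175 Hz.
C is above B, so f_C = 623.175 + 2.4 = 625.575 Hz.

625.575 Hz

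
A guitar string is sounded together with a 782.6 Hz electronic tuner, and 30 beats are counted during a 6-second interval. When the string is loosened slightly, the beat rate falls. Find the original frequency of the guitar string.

Beat frequency = 30/6 = 5 Hz.
|f − 782.6| = 5, so the guitar string was at either 777.6 Hz or 787.6 Hz.
Reducing tension lowers a string's frequency; the adjustment lowers the guitar string's frequency.
The beat rate fell, so the adjustment moved the guitar string toward 782.6 Hz — it must have started above the reference.

787.6 Hz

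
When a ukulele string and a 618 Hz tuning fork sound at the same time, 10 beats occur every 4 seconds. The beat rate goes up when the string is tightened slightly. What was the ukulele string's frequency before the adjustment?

Beat frequency = 10/4 = 2.5 Hz.
|f − 618| = 2.5, so the ukulele string was at either 615.5 Hz or 620.5 Hz.
Increasing tension raises a string's frequency; the adjustment raises the ukulele string's frequency.
The beat rate rose, so the adjustment moved the ukulele string further from 618 Hz — it was already above the reference.

620.5 Hz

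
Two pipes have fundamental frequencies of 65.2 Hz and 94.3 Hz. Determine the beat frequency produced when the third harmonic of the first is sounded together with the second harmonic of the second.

7.0 Hz

Third harmonic of the first: 3·65.2 = 195.6 Hz.
Second harmonic of the second: 2·94.3 = 188.6 Hz.
f_beat = |195.6 − 188.6| = 7.0 Hz.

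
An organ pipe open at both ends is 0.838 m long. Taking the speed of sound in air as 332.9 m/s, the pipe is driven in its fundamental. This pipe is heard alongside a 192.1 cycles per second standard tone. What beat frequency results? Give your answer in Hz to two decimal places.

6.53 Hz

Open pipe: f_n = n·v/(2L) = 1·332.9/(2·0.838) = 198.6277 Hz.
f_beat = |198.6277 − 192.1| = 6.53 Hz.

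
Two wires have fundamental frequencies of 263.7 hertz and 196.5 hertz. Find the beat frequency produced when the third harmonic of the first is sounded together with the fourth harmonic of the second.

Third harmonic of the first: 3·263.7 = 791.1 Hz.
Fourth harmonic of the second: 4·196.5 = 786.0 Hz.
f_beat = |791.1 − 786.0| = 5.1 Hz.

5.1 Hz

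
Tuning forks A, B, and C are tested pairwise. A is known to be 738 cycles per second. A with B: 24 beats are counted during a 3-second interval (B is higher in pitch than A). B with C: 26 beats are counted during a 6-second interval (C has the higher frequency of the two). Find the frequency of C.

A–B: Beat frequency = 24/3 = 8 Hz.
B is above A, so f_B = 738 + 8 = 746 Hz.
B–C: Beat frequency = 26/6 = 4.3333 Hz.
C is above B, so f_C = 746 + 4.3333 = 750.3333 Hz.

750.3333 Hz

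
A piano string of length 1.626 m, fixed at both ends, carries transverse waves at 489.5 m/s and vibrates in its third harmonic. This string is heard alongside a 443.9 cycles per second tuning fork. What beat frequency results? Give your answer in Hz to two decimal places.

7.67 Hz

For a string fixed at both ends, f_n = n·v/(2L) = 3·489.5/(2·1.626) = 451.5683 Hz.
f_beat = |451.5683 − 443.9| = 7.67 Hz.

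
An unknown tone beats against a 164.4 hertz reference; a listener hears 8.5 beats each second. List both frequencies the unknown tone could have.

|f − 164.4| = 8.5, so f = 164.4 ± 8.5.

155.9 Hz or 172.9 Hz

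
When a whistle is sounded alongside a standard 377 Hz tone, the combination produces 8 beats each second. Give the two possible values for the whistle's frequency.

369 Hz or 385 Hz

|f − 377| = 8, so f = 377 ± 8.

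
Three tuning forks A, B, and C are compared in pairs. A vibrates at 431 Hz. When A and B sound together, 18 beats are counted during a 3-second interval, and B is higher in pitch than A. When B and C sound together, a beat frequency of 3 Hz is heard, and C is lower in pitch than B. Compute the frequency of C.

434 Hz

A–B: Beat frequency = 18/3 = 6 Hz.
B is above A, so f_B = 431 + 6 = 437 Hz.
C is below B, so f_C = 437 − 3 = 434 Hz.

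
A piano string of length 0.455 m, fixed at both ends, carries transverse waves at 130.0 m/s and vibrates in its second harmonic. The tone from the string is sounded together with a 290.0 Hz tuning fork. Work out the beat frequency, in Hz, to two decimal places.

4.29 Hz

For a string fixed at both ends, f_n = n·v/(2L) = 2·130.0/(2·0.455) = 285.7143 Hz.
f_beat = |285.7143 − 290.0| = 4.29 Hz.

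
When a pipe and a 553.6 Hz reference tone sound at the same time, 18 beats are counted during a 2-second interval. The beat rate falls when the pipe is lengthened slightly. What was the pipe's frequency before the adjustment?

Beat frequency = 18/2 = 9 Hz.
|f − 553.6| = 9, so the pipe was at either 544.6 Hz or 562.6 Hz.
A longer pipe has a lower fundamental; the adjustment lowers the pipe's frequency.
The beat rate fell, so the adjustment moved the pipe toward 553.6 Hz — it must have started above the reference.

562.6 Hz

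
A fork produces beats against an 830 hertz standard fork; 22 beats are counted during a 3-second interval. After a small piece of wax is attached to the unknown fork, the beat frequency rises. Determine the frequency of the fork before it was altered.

822.6667 Hz

Beat frequency = 22/3 = 7.3333 Hz.
|f − 830| = 7.3333, so the fork was at either 822.6667 Hz or 837.3333 Hz.
Loading a fork with wax lowers its frequency; the adjustment lowers the fork's frequency.
The beat rate rose, so the adjustment moved the fork further from 830 Hz — it was already below the reference.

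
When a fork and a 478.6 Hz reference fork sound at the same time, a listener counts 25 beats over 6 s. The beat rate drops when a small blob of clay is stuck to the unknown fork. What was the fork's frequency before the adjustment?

482.7667 Hz

Beat frequency = 25/6 = 4.1667 Hz.
|f − 478.6| = 4.1667, so the fork was at either 474.4333 Hz or 482.7667 Hz.
Adding mass to a fork lowers its frequency; the adjustment lowers the fork's frequency.
The beat rate fell, so the adjustment moved the fork toward 478.6 Hz — it must have started above the reference.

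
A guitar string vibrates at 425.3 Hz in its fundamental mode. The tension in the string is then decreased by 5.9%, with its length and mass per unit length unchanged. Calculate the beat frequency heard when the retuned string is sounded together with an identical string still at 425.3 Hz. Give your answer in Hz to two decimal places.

12.74 Hz

For a string, f ∝ √T, so the new frequency is 425.3·√0.941 = 412.5629 Hz.
f_beat = |412.5629 − 425.3| = 12.74 Hz.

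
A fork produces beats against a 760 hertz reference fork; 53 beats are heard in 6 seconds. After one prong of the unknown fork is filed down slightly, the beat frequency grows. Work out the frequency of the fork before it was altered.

768.8333 Hz

Beat frequency = 53/6 = 8.8333 Hz.
|f − 760| = 8.8333, so the fork was at either 751.1667 Hz or 768.8333 Hz.
Filing a prong removes mass and raises the fork's frequency; the adjustment raises the fork's frequency.
The beat rate rose, so the adjustment moved the fork further from 760 Hz — it was already above the reference.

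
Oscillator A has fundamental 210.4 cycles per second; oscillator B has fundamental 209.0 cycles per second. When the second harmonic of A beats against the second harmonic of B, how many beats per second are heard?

2.8 Hz

Second harmonic of the first: 2·210.4 = 420.8 Hz.
Second harmonic of the second: 2·209.0 = 418.0 Hz.
f_beat = |420.8 − 418.0| = 2.8 Hz.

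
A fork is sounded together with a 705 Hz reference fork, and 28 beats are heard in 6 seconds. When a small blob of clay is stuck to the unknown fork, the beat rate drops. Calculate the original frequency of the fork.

709.6667 Hz

Beat frequency = 28/6 = 4.6667 Hz.
|f − 705| = 4.6667, so the fork was at either 700.3333 Hz or 709.6667 Hz.
Adding mass to a fork lowers its frequency; the adjustment lowers the fork's frequency.
The beat rate fell, so the adjustment moved the fork toward 705 Hz — it must have started above the reference.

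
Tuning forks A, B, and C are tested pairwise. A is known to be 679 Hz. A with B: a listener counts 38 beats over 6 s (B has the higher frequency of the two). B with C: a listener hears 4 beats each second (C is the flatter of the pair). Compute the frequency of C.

A–B: Beat frequency = 38/6 = 6.3333 Hz.
B is above A, so f_B = 679 + 6.3333 = 685.3333 Hz.
C is below B, so f_C = 685.3333 − 4 = 681.3333 Hz.

681.3333 Hz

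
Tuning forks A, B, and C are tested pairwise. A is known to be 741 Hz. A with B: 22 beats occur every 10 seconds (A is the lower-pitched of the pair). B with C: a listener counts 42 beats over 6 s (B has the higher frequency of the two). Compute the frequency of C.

736.2 Hz

A–B: Beat frequency = 22/10 = 2.2 Hz.
B is above A, so f_B = 741 + 2.2 = 743.2 Hz.
B–C: Beat frequency = 42/6 = 7 Hz.
C is below B, so f_C = 743.2 − 7 = 736.2 Hz.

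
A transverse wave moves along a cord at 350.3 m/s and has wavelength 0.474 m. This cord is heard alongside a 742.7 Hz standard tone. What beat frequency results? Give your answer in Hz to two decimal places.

3.67 Hz

Source frequency f = v/λ = 350.3/0.474 = 739.0295 Hz.
f_beat = |739.0295 − 742.7| = 3.67 Hz.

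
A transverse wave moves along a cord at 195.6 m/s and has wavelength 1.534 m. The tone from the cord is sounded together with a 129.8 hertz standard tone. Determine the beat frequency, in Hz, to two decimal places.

2.29 Hz

Source frequency f = v/λ = 195.6/1.534 = 127.5098 Hz.
f_beat = |127.5098 − 129.8| = 2.29 Hz.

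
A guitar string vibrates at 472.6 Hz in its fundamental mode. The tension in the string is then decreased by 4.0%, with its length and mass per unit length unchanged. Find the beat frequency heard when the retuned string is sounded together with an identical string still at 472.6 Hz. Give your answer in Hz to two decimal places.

9.55 Hz

For a string, f ∝ √T, so the new frequency is 472.6·√0.960 = 463.0515 Hz.
f_beat = |463.0515 − 472.6| = 9.55 Hz.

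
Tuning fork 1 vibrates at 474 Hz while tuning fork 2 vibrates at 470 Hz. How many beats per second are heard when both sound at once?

4 Hz

Beats arise from superposition of two nearby frequencies; the beat rate is |f₁ − f₂|.
|474 − 470| = 4 Hz.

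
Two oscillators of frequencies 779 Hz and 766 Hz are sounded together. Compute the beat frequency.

The beat frequency equals the magnitude of the frequency difference.
|779 − 766| = 13 Hz.

13 Hz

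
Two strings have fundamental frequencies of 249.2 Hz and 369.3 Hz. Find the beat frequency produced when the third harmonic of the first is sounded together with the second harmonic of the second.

Third harmonic of the first: 3·249.2 = 747.6 Hz.
Second harmonic of the second: 2·369.3 = 738.6 Hz.
f_beat = |747.6 − 738.6| = 9.0 Hz.

9.0 Hz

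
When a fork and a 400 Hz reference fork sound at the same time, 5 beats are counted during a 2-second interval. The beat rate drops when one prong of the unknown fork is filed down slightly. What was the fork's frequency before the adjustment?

Beat frequency = 5/2 = 2.5 Hz.
|f − 400| = 2.5, so the fork was at either 397.5 Hz or 402.5 Hz.
Filing a prong removes mass and raises the fork's frequency; the adjustment raises the fork's frequency.
The beat rate fell, so the adjustment moved the fork toward 400 Hz — it must have started below the reference.

397.5 Hz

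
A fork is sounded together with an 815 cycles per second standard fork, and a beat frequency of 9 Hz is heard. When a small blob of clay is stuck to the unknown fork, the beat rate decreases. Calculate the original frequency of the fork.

|f − 815| = 9, so the fork was at either 806 Hz or 824 Hz.
Adding mass to a fork lowers its frequency; the adjustment lowers the fork's frequency.
The beat rate fell, so the adjustment moved the fork toward 815 Hz — it must have started above the reference.

824 Hz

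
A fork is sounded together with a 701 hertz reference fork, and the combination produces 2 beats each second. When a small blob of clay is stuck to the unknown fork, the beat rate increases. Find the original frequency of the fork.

699 Hz

|f − 701| = 2, so the fork was at either 699 Hz or 703 Hz.
Adding mass to a fork lowers its frequency; the adjustment lowers the fork's frequency.
The beat rate rose, so the adjustment moved the fork further from 701 Hz — it was already below the reference.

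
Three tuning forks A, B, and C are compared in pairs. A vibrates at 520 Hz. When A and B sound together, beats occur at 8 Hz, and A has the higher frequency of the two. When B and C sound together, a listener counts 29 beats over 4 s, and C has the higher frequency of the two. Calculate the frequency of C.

519.25 Hz

B is below A, so f_B = 520 − 8 = 512 Hz.
B–C: Beat frequency = 29/4 = 7.25 Hz.
C is above B, so f_C = 512 + 7.25 = 519.25 Hz.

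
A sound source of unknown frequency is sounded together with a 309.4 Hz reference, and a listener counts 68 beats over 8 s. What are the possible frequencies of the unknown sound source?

Beat frequency = 68/8 = 8.5 Hz.
|f − 309.4| = 8.5, so f = 309.4 ± 8.5.

300.9 Hz or 317.9 Hz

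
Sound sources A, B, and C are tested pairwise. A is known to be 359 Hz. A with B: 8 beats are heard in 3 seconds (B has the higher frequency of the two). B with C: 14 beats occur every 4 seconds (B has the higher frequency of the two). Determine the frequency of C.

358.1667 Hz

A–B: Beat frequency = 8/3 = 2.6667 Hz.
B is above A, so f_B = 359 + 2.6667 = 361.6667 Hz.
B–C: Beat frequency = 14/4 = 3.5 Hz.
C is below B, so f_C = 361.6667 − 3.5 = 358.1667 Hz.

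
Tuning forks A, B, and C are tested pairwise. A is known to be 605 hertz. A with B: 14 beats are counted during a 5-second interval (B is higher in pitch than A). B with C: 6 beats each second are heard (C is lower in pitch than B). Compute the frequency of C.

601.8 Hz

A–B: Beat frequency = 14/5 = 2.8 Hz.
B is above A, so f_B = 605 + 2.8 = 607.8 Hz.
C is below B, so f_C = 607.8 − 6 = 601.8 Hz.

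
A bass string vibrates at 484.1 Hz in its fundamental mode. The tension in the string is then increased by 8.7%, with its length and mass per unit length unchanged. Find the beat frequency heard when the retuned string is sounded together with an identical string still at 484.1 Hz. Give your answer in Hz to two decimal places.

For a string, f ∝ √T, so the new frequency is 484.1·√1.087 = 504.7192 Hz.
f_beat = |504.7192 − 484.1| = 20.62 Hz.

20.62 Hz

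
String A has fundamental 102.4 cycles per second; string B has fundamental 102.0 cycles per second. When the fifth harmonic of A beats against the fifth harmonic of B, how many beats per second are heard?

Fifth harmonic of the first: 5·102.4 = 512.0 Hz.
Fifth harmonic of the second: 5·102.0 = 510.0 Hz.
f_beat = |512.0 − 510.0| = 2.0 Hz.

2.0 Hz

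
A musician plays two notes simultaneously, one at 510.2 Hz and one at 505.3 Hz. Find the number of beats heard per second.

4.9 Hz

The beat frequency equals the magnitude of the frequency difference.
|510.2 − 505.3| = 4.9 Hz.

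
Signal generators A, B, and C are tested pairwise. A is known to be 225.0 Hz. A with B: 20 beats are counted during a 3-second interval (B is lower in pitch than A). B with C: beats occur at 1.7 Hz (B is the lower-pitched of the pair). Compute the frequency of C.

A–B: Beat frequency = 20/3 = 6.6667 Hz.
B is below A, so f_B = 225.0 − 6.6667 = 218.3333 Hz.
C is above B, so f_C = 218.3333 + 1.7 = 220.0333 Hz.

220.0333 Hz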